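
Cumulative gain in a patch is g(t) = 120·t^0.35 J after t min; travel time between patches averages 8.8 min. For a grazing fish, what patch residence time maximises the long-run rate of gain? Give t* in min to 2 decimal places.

Optimal t* satisfies g'(t*) = g(t*)/(T + t*).
g'(t) = 0.35·120·t^-0.65. Setting 0.35·120·t^-0.65 = 120·t^0.35/(8.8+t) gives 0.35(8.8+t) = t, so 0.65·t = 0.35×8.8.
t* = 0.35×8.8/0.65 = 4.738 min.

4.74 min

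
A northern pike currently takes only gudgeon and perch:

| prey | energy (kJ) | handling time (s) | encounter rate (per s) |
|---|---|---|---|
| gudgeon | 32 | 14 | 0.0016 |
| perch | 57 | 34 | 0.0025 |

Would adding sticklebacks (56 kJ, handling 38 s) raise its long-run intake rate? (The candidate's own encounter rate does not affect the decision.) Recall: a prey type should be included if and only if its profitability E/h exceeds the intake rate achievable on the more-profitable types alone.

Yes

Current rate: (0.0016×32 + 0.0025×57)/(1 + 0.0016×14 + 0.0025×34) = 0.1749 kJ/s.
Profitability of sticklebacks: 56/38 = 1.474 kJ/s.
1.474 > 0.1749, so adding sticklebacks raises the average — include it.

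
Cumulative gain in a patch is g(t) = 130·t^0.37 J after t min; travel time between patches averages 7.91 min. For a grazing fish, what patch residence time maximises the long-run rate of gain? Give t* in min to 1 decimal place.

4.6 min

Maximise g(t)/(T+t): set derivative to zero → g'(t)(T+t) = g(t).
g'(t) = 0.37·130·t^-0.63. Setting 0.37·130·t^-0.63 = 130·t^0.37/(7.91+t) gives 0.37(7.91+t) = t, so 0.63·t = 0.37×7.91.
t* = 0.37×7.91/0.63 = 4.646 min.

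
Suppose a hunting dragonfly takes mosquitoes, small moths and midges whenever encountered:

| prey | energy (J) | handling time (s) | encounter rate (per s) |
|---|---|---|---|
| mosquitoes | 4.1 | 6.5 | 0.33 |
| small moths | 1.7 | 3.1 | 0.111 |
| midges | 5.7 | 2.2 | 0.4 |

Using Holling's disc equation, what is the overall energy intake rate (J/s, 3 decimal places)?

R = (0.33×4.1 + 0.111×1.7 + 0.4×5.7) / (1 + 0.33×6.5 + 0.111×3.1 + 0.4×2.2) = 3.822/4.369 = 0.8747 J/s.

0.875 J/s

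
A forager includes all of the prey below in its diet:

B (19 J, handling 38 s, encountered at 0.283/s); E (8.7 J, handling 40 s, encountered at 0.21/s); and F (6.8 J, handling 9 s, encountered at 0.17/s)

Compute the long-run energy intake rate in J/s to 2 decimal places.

R = Σλ_iE_i / (1 + Σλ_ih_i)
Numerator: 0.283×19 + 0.21×8.7 + 0.17×6.8 = 8.36
Denominator: 1 + 0.283×38 + 0.21×40 + 0.17×9 = 21.68
R = 8.36/21.68 = 0.3855 J/s

0.39 J/s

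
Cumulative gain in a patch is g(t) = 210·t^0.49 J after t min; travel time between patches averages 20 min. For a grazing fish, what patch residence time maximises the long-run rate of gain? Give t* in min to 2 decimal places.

Optimal t* satisfies g'(t*) = g(t*)/(T + t*).
g'(t) = 0.49·210·t^-0.51. Setting 0.49·210·t^-0.51 = 210·t^0.49/(20+t) gives 0.49(20+t) = t, so 0.51·t = 0.49×20.
t* = 0.49×20/0.51 = 19.22 min.

19.22 min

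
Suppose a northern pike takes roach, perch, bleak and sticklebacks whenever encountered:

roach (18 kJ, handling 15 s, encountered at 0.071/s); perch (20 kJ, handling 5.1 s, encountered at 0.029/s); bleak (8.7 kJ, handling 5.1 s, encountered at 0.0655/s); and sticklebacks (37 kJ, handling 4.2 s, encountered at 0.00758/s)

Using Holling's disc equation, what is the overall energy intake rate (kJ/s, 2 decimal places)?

Energy encountered per unit search time: 0.071×18 + 0.029×20 + 0.0655×8.7 + 0.00758×37 = 2.708 kJ/s.
Handling time per unit search time: 0.071×15 + 0.029×5.1 + 0.0655×5.1 + 0.00758×4.2 = 1.579.
Rate = 2.708/(1 + 1.579) = 1.05 kJ/s.

1.05 kJ/s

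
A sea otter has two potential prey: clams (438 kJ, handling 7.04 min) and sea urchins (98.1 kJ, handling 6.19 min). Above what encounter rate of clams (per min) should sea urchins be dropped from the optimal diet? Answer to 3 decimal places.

The zero-one rule: include sea urchins iff E₂/h₂ > λE₁/(1+λh₁). Equality gives the switch point.
λE₁h₂ = E₂ + λE₂h₁ ⇒ λ = E₂/(E₁h₂ − E₂h₁) = 98.1/(2711 − 690.6) = 0.04855 per min.

0.049 per min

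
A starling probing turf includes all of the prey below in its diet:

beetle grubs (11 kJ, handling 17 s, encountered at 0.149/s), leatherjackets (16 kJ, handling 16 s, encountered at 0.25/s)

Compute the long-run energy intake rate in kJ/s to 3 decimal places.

R = (0.149×11 + 0.25×16) / (1 + 0.149×17 + 0.25×16) = 5.639/7.533 = 0.7486 kJ/s.

0.749 kJ/s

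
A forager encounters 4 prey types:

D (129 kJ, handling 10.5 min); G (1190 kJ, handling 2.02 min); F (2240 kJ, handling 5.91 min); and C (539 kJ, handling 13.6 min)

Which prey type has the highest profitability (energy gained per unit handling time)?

G

Profitability E/h (kJ/min): D = 129/10.5 = 12.3, G = 1190/2.02 = 589, F = 2240/5.91 = 379, C = 539/13.6 = 39.6.
Ranked: G > F > C > D.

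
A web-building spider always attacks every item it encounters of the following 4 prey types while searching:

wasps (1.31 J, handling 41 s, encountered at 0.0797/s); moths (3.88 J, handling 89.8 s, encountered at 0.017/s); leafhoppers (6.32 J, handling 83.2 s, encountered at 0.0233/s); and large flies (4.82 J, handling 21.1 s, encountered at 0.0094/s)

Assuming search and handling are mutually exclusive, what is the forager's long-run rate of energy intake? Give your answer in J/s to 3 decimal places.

0.046 J/s

Energy encountered per unit search time: 0.0797×1.31 + 0.017×3.88 + 0.0233×6.32 + 0.0094×4.82 = 0.3629 J/s.
Handling time per unit search time: 0.0797×41 + 0.017×89.8 + 0.0233×83.2 + 0.0094×21.1 = 6.931.
Rate = 0.3629/(1 + 6.931) = 0.04576 J/s.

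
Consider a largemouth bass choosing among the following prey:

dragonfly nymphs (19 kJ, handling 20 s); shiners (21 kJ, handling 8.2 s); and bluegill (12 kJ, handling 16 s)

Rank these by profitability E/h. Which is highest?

In descending order of E/h:
shiners: 21/8.2 = 2.56 kJ/s
dragonfly nymphs: 19/20 = 0.95 kJ/s
bluegill: 12/16 = 0.75 kJ/s

shiners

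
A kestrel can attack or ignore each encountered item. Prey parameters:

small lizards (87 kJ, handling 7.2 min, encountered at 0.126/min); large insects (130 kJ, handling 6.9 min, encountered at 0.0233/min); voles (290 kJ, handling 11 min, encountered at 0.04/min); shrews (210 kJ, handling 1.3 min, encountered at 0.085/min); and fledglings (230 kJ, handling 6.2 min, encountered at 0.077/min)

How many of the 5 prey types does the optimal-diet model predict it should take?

3

Profitabilities (E/h, kJ/min): shrews 162, fledglings 37.1, voles 26.4, large insects 18.8, small lizards 12.1. Add prey in this order while the next type's profitability exceeds the intake rate on those already taken.
Rate on top 1: 16.07. fledglings: 37.1 > 16.07 → include.
Rate on top 2: 22.39. voles: 26.4 > 22.39 → include.
Rate on top 3: 23.26. large insects: 18.8 < 23.26 → exclude; stop.
Optimal diet: shrews, fledglings, voles — 3 of 5 types.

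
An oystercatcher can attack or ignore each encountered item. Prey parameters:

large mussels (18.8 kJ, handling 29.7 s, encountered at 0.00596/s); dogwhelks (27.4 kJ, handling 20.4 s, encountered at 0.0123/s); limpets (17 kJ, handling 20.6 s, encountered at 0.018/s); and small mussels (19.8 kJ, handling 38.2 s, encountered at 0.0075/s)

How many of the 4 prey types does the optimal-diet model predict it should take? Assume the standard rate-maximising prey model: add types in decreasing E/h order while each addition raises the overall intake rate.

E/h in descending order: dogwhelks 1.34, limpets 0.825, large mussels 0.633, small mussels 0.518 kJ/s. The optimal diet is the largest prefix of this list for which every included type satisfies E_i/h_i > R on the types above it.
Rate on top 1: 0.2694. limpets: 0.825 > 0.2694 → include.
Rate on top 2: 0.3965. large mussels: 0.633 > 0.3965 → include.
Rate on top 3: 0.4198. small mussels: 0.518 > 0.4198 → include.
Optimal diet: dogwhelks, limpets, large mussels, small mussels — 4 of 4 types.

4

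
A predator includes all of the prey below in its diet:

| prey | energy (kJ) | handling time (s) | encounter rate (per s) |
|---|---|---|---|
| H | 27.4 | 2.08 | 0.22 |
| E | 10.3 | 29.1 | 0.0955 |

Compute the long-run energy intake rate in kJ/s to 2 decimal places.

1.65 kJ/s

R = Σλ_iE_i / (1 + Σλ_ih_i)
Numerator: 0.22×27.4 + 0.0955×10.3 = 7.012
Denominator: 1 + 0.22×2.08 + 0.0955×29.1 = 4.237
R = 7.012/4.237 = 1.655 kJ/s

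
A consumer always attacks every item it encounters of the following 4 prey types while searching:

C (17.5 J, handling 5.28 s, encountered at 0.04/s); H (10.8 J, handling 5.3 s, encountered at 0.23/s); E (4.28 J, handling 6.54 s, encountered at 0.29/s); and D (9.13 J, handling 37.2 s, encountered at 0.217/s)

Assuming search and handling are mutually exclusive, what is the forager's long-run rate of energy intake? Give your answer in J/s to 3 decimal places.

0.517 J/s

R = (0.04×17.5 + 0.23×10.8 + 0.29×4.28 + 0.217×9.13) / (1 + 0.04×5.28 + 0.23×5.3 + 0.29×6.54 + 0.217×37.2) = 6.406/12.4 = 0.5167 J/s.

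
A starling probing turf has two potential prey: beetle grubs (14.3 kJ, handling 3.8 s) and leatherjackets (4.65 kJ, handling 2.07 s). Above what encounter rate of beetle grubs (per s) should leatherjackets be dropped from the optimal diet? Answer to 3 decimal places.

The zero-one rule: include leatherjackets iff E₂/h₂ > λE₁/(1+λh₁). Equality gives the switch point.
λE₁h₂ = E₂ + λE₂h₁ ⇒ λ = E₂/(E₁h₂ − E₂h₁) = 4.65/(29.6 − 17.67) = 0.3897 per s.

0.390 per s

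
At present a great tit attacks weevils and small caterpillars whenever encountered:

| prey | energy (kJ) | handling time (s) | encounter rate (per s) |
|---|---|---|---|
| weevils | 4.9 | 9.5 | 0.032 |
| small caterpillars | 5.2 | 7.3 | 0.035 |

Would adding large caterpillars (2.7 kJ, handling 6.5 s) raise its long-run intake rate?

Current rate: (0.032×4.9 + 0.035×5.2)/(1 + 0.032×9.5 + 0.035×7.3) = 0.2172 kJ/s.
large caterpillars: E/h = 2.7/6.5 = 0.4154 kJ/s.
Since 0.4154 > R, including large caterpillars increases the long-run rate.

Yes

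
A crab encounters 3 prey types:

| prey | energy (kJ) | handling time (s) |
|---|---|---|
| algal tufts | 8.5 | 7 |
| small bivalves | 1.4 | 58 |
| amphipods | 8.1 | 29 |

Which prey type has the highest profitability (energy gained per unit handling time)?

algal tufts

Profitability E/h (kJ/s): algal tufts = 8.5/7 = 1.21, small bivalves = 1.4/58 = 0.0241, amphipods = 8.1/29 = 0.279.
Ranked: algal tufts > amphipods > small bivalves.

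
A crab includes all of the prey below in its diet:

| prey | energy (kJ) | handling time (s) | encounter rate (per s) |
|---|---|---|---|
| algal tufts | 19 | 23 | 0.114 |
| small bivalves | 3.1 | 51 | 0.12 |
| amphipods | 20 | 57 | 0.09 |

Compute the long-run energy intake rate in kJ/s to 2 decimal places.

R = (0.114×19 + 0.12×3.1 + 0.09×20) / (1 + 0.114×23 + 0.12×51 + 0.09×57) = 4.338/14.87 = 0.2917 kJ/s.

0.29 kJ/s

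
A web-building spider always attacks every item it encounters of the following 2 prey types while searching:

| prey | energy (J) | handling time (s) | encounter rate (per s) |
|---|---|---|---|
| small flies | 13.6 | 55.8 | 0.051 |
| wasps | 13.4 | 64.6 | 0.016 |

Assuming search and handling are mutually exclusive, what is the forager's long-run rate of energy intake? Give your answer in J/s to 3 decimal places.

0.186 J/s

R = Σλ_iE_i / (1 + Σλ_ih_i)
Numerator: 0.051×13.6 + 0.016×13.4 = 0.908
Denominator: 1 + 0.051×55.8 + 0.016×64.6 = 4.879
R = 0.908/4.879 = 0.1861 J/s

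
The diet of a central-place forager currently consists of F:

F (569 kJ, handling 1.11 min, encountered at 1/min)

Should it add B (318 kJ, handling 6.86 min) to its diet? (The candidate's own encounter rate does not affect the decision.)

Intake rate on the current diet: R = (1×569) / (1 + 1×1.11) = 569/2.11 = 269.7 kJ/min.
B: E/h = 318/6.86 = 46.36 kJ/min.
Since 46.36 < R, time spent handling B is better spent searching.

No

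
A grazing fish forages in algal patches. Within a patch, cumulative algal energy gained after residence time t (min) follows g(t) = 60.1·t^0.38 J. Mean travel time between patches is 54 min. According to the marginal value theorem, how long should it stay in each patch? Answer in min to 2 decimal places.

Optimal t* satisfies g'(t*) = g(t*)/(T + t*).
g'(t) = 0.38·60.1·t^-0.62. Setting 0.38·60.1·t^-0.62 = 60.1·t^0.38/(54+t) gives 0.38(54+t) = t, so 0.62·t = 0.38×54.
t* = 0.38×54/0.62 = 33.1 min.

33.10 min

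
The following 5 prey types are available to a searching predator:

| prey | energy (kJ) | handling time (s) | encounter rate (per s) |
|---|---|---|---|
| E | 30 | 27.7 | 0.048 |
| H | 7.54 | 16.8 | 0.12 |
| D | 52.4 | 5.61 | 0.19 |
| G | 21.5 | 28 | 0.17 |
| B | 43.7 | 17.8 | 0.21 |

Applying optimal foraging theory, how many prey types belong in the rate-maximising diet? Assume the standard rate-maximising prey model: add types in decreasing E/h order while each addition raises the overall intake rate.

1

Profitabilities (E/h, kJ/s): D 9.34, B 2.46, E 1.08, G 0.768, H 0.449. Add prey in this order while the next type's profitability exceeds the intake rate on those already taken.
Rate on top 1: 4.819. B: 2.46 < 4.819 → exclude; stop.
Optimal diet: D — 1 of 5 types.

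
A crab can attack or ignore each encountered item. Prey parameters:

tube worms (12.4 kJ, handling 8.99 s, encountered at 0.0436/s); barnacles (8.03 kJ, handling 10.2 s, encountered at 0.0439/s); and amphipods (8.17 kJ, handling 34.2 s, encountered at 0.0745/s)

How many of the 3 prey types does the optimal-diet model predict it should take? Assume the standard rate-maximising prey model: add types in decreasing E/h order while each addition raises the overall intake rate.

Rank by E/h (kJ/s): tube worms 1.38, barnacles 0.787, amphipods 0.239. Include each in turn until the next type's E/h falls below the running intake rate.
Rate on top 1: 0.3884. barnacles: 0.787 > 0.3884 → include.
Rate on top 2: 0.4855. amphipods: 0.239 < 0.4855 → exclude; stop.
Optimal diet: tube worms, barnacles — 2 of 3 types.

2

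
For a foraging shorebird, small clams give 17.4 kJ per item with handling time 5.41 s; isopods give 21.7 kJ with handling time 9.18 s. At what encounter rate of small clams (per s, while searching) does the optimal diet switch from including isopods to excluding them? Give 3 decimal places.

The zero-one rule: include isopods iff E₂/h₂ > λE₁/(1+λh₁). Equality gives the switch point.
λE₁h₂ = E₂ + λE₂h₁ ⇒ λ = E₂/(E₁h₂ − E₂h₁) = 21.7/(159.7 − 117.4) = 0.5126 per s.

0.513 per s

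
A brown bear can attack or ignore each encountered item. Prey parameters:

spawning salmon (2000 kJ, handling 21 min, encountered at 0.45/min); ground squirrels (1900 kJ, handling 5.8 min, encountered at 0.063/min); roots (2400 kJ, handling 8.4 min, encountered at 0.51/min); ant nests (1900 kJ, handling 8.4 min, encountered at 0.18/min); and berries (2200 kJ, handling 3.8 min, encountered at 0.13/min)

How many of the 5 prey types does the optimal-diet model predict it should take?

Profitabilities (E/h, kJ/min): berries 579, ground squirrels 328, roots 286, ant nests 226, spawning salmon 95.2. Add prey in this order while the next type's profitability exceeds the intake rate on those already taken.
Rate on top 1: 191.4. ground squirrels: 328 > 191.4 → include.
Rate on top 2: 218.2. roots: 286 > 218.2 → include.
Rate on top 3: 265.3. ant nests: 226 < 265.3 → exclude; stop.
Optimal diet: berries, ground squirrels, roots — 3 of 5 types.

3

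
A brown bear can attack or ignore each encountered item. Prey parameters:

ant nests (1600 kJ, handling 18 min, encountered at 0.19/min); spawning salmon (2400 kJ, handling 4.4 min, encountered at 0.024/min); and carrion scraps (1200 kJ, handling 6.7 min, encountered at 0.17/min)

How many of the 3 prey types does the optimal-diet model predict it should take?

2

E/h in descending order: spawning salmon 545, carrion scraps 179, ant nests 88.9 kJ/min. The optimal diet is the largest prefix of this list for which every included type satisfies E_i/h_i > R on the types above it.
Rate on top 1: 52.1. carrion scraps: 179 > 52.1 → include.
Rate on top 2: 116.5. ant nests: 88.9 < 116.5 → exclude; stop.
Optimal diet: spawning salmon, carrion scraps — 2 of 3 types.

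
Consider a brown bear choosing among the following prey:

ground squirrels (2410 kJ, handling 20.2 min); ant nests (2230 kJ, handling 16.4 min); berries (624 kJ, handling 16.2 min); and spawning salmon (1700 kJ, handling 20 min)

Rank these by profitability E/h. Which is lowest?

berries

In descending order of E/h:
ant nests: 2230/16.4 = 136 kJ/min
ground squirrels: 2410/20.2 = 119 kJ/min
spawning salmon: 1700/20 = 85 kJ/min
berries: 624/16.2 = 38.5 kJ/min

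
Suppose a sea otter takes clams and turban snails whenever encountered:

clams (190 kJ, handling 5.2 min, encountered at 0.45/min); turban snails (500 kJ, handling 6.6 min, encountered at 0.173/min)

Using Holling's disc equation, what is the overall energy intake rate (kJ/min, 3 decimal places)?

R = Σλ_iE_i / (1 + Σλ_ih_i)
Numerator: 0.45×190 + 0.173×500 = 172
Denominator: 1 + 0.45×5.2 + 0.173×6.6 = 4.482
R = 172/4.482 = 38.38 kJ/min

38.377 kJ/min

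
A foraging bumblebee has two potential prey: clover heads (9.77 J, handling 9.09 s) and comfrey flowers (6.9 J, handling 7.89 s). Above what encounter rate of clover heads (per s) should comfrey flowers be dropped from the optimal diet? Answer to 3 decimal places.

0.480 per s

Drop comfrey flowers once their profitability E₂/h₂ falls below the rate achievable on clover heads alone: E₂/h₂ = λE₁/(1 + λh₁).
Solve for λ: λE₁h₂ = E₂(1 + λh₁) → λ(E₁h₂ − E₂h₁) = E₂ → λ = E₂/(E₁h₂ − E₂h₁).
λ = 6.9/(9.77×7.89 − 6.9×9.09) = 6.9/14.36 = 0.4804 per s.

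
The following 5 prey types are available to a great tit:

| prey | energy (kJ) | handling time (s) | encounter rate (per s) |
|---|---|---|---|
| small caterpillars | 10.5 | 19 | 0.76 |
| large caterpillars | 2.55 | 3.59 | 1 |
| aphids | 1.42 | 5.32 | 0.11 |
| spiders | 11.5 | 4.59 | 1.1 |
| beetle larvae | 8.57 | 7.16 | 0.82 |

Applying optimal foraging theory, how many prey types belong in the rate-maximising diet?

1

Profitabilities (E/h, kJ/s): spiders 2.51, beetle larvae 1.2, large caterpillars 0.71, small caterpillars 0.553, aphids 0.267. Add prey in this order while the next type's profitability exceeds the intake rate on those already taken.
Rate on top 1: 2.091. beetle larvae: 1.2 < 2.091 → exclude; stop.
Optimal diet: spiders — 1 of 5 types.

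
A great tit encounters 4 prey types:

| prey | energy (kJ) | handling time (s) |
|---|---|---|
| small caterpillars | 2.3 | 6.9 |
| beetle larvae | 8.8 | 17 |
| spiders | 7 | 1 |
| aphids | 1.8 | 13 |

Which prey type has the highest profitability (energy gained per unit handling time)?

In descending order of E/h:
spiders: 7/1 = 7 kJ/s
beetle larvae: 8.8/17 = 0.518 kJ/s
small caterpillars: 2.3/6.9 = 0.333 kJ/s
aphids: 1.8/13 = 0.138 kJ/s

spiders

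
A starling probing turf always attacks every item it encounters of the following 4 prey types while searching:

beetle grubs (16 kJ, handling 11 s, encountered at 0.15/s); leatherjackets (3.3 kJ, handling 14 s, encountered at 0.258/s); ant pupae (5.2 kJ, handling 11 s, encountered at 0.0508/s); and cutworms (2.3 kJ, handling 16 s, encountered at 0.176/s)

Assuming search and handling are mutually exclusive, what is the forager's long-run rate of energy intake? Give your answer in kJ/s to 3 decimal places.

0.407 kJ/s

R = (0.15×16 + 0.258×3.3 + 0.0508×5.2 + 0.176×2.3) / (1 + 0.15×11 + 0.258×14 + 0.0508×11 + 0.176×16) = 3.92/9.637 = 0.4068 kJ/s.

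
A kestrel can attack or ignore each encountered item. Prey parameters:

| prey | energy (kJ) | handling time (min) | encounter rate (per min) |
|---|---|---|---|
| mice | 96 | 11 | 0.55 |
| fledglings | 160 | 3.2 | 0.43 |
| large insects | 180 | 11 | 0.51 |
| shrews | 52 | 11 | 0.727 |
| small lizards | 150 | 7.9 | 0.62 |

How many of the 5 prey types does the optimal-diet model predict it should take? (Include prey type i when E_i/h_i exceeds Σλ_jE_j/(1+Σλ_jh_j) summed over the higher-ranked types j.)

Profitabilities (E/h, kJ/min): fledglings 50, small lizards 19, large insects 16.4, mice 8.73, shrews 4.73. Add prey in this order while the next type's profitability exceeds the intake rate on those already taken.
Rate on top 1: 28.96. small lizards: 19 < 28.96 → exclude; stop.
Optimal diet: fledglings — 1 of 5 types.

1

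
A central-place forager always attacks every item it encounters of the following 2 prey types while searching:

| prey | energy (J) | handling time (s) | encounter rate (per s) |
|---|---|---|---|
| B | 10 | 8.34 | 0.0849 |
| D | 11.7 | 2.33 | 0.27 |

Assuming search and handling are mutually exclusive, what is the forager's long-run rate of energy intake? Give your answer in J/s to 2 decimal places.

1.71 J/s

Energy encountered per unit search time: 0.0849×10 + 0.27×11.7 = 4.008 J/s.
Handling time per unit search time: 0.0849×8.34 + 0.27×2.33 = 1.337.
Rate = 4.008/(1 + 1.337) = 1.715 J/s.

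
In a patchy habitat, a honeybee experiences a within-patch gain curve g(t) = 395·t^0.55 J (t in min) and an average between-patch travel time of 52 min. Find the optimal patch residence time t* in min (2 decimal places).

Optimal t* satisfies g'(t*) = g(t*)/(T + t*).
g'(t) = 0.55·395·t^-0.45. Setting 0.55·395·t^-0.45 = 395·t^0.55/(52+t) gives 0.55(52+t) = t, so 0.45·t = 0.55×52.
t* = 0.55×52/0.45 = 63.56 min.

63.56 min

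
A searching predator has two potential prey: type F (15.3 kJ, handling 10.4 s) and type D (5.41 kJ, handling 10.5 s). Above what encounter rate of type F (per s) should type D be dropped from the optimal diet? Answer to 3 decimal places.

0.052 per s

Drop type D once their profitability E₂/h₂ falls below the rate achievable on type F alone: E₂/h₂ = λE₁/(1 + λh₁).
Solve for λ: λE₁h₂ = E₂(1 + λh₁) → λ(E₁h₂ − E₂h₁) = E₂ → λ = E₂/(E₁h₂ − E₂h₁).
λ = 5.41/(15.3×10.5 − 5.41×10.4) = 5.41/104.4 = 0.05183 per s.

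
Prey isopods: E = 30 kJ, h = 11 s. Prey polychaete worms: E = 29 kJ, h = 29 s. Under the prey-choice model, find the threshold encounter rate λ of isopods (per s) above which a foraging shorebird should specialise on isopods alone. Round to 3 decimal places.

At the threshold, the rate on isopods alone equals the profitability of polychaete worms: λ·30/(1 + λ·11) = 29/29 = 1.
Rearranging, λ(30 − 1×11) = 1, so λ = 1/19 = 0.05263 per s.

0.053 per s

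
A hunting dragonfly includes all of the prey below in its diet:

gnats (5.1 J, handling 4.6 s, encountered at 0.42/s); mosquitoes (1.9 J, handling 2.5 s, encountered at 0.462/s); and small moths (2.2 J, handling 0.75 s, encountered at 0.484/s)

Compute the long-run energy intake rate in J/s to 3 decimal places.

R = Σλ_iE_i / (1 + Σλ_ih_i)
Numerator: 0.42×5.1 + 0.462×1.9 + 0.484×2.2 = 4.085
Denominator: 1 + 0.42×4.6 + 0.462×2.5 + 0.484×0.75 = 4.45
R = 4.085/4.45 = 0.9179 J/s

0.918 J/s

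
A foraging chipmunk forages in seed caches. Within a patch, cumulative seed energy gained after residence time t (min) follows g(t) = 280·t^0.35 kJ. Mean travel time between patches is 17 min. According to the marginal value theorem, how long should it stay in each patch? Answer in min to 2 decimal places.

Maximise g(t)/(T+t): set derivative to zero → g'(t)(T+t) = g(t).
g'(t) = 0.35·280·t^-0.65. Setting 0.35·280·t^-0.65 = 280·t^0.35/(17+t) gives 0.35(17+t) = t, so 0.65·t = 0.35×17.
t* = 0.35×17/0.65 = 9.154 min.

9.15 min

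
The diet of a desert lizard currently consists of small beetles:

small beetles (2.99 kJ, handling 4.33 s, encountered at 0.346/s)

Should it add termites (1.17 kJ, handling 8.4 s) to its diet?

Current rate: (0.346×2.99)/(1 + 0.346×4.33) = 0.4141 kJ/s.
Profitability of termites: 1.17/8.4 = 0.1393 kJ/s.
Since 0.1393 < R, time spent handling termites is better spent searching.

No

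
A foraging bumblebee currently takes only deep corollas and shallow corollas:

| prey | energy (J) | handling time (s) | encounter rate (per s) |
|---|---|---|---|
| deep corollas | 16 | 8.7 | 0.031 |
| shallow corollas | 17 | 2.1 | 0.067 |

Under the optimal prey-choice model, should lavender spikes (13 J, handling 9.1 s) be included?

Yes

Current rate: (0.031×16 + 0.067×17)/(1 + 0.031×8.7 + 0.067×2.1) = 1.159 J/s.
Profitability of lavender spikes: 13/9.1 = 1.429 J/s.
Since 1.429 > R, including lavender spikes increases the long-run rate.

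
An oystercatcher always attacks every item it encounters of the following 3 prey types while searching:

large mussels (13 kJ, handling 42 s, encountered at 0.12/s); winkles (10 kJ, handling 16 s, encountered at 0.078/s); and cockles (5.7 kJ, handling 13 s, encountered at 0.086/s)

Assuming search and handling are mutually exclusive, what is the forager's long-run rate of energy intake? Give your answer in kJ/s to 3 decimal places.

0.337 kJ/s

R = (0.12×13 + 0.078×10 + 0.086×5.7) / (1 + 0.12×42 + 0.078×16 + 0.086×13) = 2.83/8.406 = 0.3367 kJ/s.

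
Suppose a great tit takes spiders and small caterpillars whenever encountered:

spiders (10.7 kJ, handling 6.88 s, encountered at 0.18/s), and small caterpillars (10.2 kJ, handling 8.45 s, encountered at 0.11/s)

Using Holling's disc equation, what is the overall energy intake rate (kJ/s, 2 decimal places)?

0.96 kJ/s

R = Σλ_iE_i / (1 + Σλ_ih_i)
Numerator: 0.18×10.7 + 0.11×10.2 = 3.048
Denominator: 1 + 0.18×6.88 + 0.11×8.45 = 3.168
R = 3.048/3.168 = 0.9622 kJ/s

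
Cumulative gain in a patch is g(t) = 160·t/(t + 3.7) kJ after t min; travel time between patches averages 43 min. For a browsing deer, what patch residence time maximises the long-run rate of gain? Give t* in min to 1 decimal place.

12.6 min

Optimal t* satisfies g'(t*) = g(t*)/(T + t*).
g'(t) = 160·3.7/(t + 3.7)². Setting 160·3.7/(t+3.7)² = 160t/[(t+3.7)(43+t)] gives 3.7(43+t) = t(t+3.7), so t² = 3.7×43 = 159.1.
t* = √159.1 = 12.61 min.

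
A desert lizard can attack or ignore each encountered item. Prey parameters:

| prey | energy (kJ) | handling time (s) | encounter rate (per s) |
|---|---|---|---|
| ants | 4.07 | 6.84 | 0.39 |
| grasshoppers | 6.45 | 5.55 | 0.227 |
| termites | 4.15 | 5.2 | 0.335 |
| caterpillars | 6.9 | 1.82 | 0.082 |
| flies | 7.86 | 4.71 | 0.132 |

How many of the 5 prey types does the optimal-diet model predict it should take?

3

E/h in descending order: caterpillars 3.79, flies 1.67, grasshoppers 1.16, termites 0.798, ants 0.595 kJ/s. The optimal diet is the largest prefix of this list for which every included type satisfies E_i/h_i > R on the types above it.
Rate on top 1: 0.4923. flies: 1.67 > 0.4923 → include.
Rate on top 2: 0.9053. grasshoppers: 1.16 > 0.9053 → include.
Rate on top 3: 1.012. termites: 0.798 < 1.012 → exclude; stop.
Optimal diet: caterpillars, flies, grasshoppers — 3 of 5 types.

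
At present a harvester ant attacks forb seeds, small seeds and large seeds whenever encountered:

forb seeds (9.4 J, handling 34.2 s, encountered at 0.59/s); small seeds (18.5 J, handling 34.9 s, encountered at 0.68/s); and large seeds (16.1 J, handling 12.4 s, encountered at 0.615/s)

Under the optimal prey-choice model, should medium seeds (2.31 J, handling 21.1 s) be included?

On forb seeds, small seeds and large seeds alone, R = ΣλE/(1+Σλh) = 28.03/52.54 = 0.5335 J/s.
Profitability of medium seeds: 2.31/21.1 = 0.1095 J/s.
0.1095 < 0.5335, so adding medium seeds would lower the average — exclude it.

No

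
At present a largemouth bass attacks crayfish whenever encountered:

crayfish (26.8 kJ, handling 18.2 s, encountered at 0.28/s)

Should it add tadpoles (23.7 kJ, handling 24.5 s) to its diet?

Current rate: (0.28×26.8)/(1 + 0.28×18.2) = 1.231 kJ/s.
Profitability of tadpoles: 23.7/24.5 = 0.9673 kJ/s.
0.9673 < 1.231, so adding tadpoles would lower the average — exclude it.

No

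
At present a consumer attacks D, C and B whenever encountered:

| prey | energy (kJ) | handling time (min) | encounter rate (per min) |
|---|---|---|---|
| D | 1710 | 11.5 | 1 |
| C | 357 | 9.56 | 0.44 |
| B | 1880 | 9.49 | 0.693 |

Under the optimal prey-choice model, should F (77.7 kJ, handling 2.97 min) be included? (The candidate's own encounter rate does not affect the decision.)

Current rate: (1×1710 + 0.44×357 + 0.693×1880)/(1 + 1×11.5 + 0.44×9.56 + 0.693×9.49) = 136.1 kJ/min.
F: E/h = 77.7/2.97 = 26.16 kJ/min.
Since 26.16 < R, time spent handling F is better spent searching.

No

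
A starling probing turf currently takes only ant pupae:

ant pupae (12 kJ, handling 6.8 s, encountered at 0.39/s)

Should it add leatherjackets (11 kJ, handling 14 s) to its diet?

No

Intake rate on the current diet: R = (0.39×12) / (1 + 0.39×6.8) = 4.68/3.652 = 1.281 kJ/s.
leatherjackets: E/h = 11/14 = 0.7857 kJ/s.
0.7857 < 1.281, so adding leatherjackets would lower the average — exclude it.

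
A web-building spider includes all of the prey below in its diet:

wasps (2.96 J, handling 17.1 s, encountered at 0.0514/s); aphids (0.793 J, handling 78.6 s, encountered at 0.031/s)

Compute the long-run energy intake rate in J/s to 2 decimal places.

Energy encountered per unit search time: 0.0514×2.96 + 0.031×0.793 = 0.1767 J/s.
Handling time per unit search time: 0.0514×17.1 + 0.031×78.6 = 3.316.
Rate = 0.1767/(1 + 3.316) = 0.04095 J/s.

0.04 J/s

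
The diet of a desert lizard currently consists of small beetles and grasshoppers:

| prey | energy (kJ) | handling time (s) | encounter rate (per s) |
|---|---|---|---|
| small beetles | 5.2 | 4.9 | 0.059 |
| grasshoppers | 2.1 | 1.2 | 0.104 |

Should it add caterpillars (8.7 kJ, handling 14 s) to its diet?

Yes

Intake rate on the current diet: R = (0.059×5.2 + 0.104×2.1) / (1 + 0.059×4.9 + 0.104×1.2) = 0.5252/1.414 = 0.3715 kJ/s.
Profitability of caterpillars: 8.7/14 = 0.6214 kJ/s.
0.6214 > 0.3715, so adding caterpillars raises the average — include it.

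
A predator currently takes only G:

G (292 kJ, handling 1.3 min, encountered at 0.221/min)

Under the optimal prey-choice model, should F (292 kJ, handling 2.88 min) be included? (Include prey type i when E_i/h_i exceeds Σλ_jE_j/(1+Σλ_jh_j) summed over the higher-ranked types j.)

Current rate: (0.221×292)/(1 + 0.221×1.3) = 50.13 kJ/min.
F: E/h = 292/2.88 = 101.4 kJ/min.
Since 101.4 > R, including F increases the long-run rate.

Yes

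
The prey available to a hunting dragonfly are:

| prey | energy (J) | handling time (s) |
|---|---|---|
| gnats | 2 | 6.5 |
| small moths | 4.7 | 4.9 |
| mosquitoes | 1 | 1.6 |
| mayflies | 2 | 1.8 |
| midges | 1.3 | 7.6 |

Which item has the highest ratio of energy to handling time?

mayflies

Profitability E/h (J/s): gnats = 2/6.5 = 0.308, small moths = 4.7/4.9 = 0.959, mosquitoes = 1/1.6 = 0.625, mayflies = 2/1.8 = 1.11, midges = 1.3/7.6 = 0.171.
Ranked: mayflies > small moths > mosquitoes > gnats > midges.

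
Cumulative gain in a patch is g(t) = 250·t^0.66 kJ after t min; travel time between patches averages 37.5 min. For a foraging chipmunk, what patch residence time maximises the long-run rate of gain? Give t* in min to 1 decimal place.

72.8 min

Optimal t* satisfies g'(t*) = g(t*)/(T + t*).
g'(t) = 0.66·250·t^-0.34. Setting 0.66·250·t^-0.34 = 250·t^0.66/(37.5+t) gives 0.66(37.5+t) = t, so 0.34·t = 0.66×37.5.
t* = 0.66×37.5/0.34 = 72.79 min.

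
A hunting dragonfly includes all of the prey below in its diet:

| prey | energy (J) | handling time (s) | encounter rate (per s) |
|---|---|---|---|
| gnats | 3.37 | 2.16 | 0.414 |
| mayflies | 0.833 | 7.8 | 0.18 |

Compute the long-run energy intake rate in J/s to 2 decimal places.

Energy encountered per unit search time: 0.414×3.37 + 0.18×0.833 = 1.545 J/s.
Handling time per unit search time: 0.414×2.16 + 0.18×7.8 = 2.298.
Rate = 1.545/(1 + 2.298) = 0.4685 J/s.

0.47 J/s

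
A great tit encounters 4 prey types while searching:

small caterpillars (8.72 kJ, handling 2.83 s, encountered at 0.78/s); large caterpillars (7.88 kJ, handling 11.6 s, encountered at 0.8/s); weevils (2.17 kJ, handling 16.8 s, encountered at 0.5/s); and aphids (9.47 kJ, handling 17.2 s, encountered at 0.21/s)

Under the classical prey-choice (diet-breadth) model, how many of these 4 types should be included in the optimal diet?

1

Profitabilities (E/h, kJ/s): small caterpillars 3.08, large caterpillars 0.679, aphids 0.551, weevils 0.129. Add prey in this order while the next type's profitability exceeds the intake rate on those already taken.
Rate on top 1: 2.121. large caterpillars: 0.679 < 2.121 → exclude; stop.
Optimal diet: small caterpillars — 1 of 4 types.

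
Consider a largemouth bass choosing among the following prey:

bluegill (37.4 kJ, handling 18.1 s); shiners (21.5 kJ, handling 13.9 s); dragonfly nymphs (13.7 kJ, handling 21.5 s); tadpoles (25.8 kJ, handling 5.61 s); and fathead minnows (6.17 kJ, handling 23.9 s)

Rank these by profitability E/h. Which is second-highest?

bluegill

In descending order of E/h:
tadpoles: 25.8/5.61 = 4.6 kJ/s
bluegill: 37.4/18.1 = 2.07 kJ/s
shiners: 21.5/13.9 = 1.55 kJ/s
dragonfly nymphs: 13.7/21.5 = 0.637 kJ/s
fathead minnows: 6.17/23.9 = 0.258 kJ/s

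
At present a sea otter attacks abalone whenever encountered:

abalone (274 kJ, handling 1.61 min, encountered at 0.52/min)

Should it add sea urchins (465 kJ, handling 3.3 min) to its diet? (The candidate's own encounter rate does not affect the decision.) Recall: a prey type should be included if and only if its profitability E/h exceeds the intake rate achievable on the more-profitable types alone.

Intake rate on the current diet: R = (0.52×274) / (1 + 0.52×1.61) = 142.5/1.837 = 77.55 kJ/min.
Profitability of sea urchins: 465/3.3 = 140.9 kJ/min.
140.9 > 77.55, so adding sea urchins raises the average — include it.

Yes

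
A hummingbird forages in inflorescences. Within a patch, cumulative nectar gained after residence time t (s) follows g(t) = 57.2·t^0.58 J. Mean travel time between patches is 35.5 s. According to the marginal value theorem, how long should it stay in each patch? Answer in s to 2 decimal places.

49.02 s

Maximise g(t)/(T+t): set derivative to zero → g'(t)(T+t) = g(t).
g'(t) = 0.58·57.2·t^-0.42. Setting 0.58·57.2·t^-0.42 = 57.2·t^0.58/(35.5+t) gives 0.58(35.5+t) = t, so 0.42·t = 0.58×35.5.
t* = 0.58×35.5/0.42 = 49.02 s.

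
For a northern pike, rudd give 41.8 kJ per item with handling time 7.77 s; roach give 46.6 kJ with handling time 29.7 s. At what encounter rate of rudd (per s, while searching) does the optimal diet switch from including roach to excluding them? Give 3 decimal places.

The zero-one rule: include roach iff E₂/h₂ > λE₁/(1+λh₁). Equality gives the switch point.
λE₁h₂ = E₂ + λE₂h₁ ⇒ λ = E₂/(E₁h₂ − E₂h₁) = 46.6/(1241 − 362.1) = 0.05299 per s.

0.053 per s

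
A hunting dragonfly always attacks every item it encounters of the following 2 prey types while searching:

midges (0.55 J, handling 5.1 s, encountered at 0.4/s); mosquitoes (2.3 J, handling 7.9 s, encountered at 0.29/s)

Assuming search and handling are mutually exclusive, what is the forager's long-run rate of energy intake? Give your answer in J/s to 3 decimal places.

R = Σλ_iE_i / (1 + Σλ_ih_i)
Numerator: 0.4×0.55 + 0.29×2.3 = 0.887
Denominator: 1 + 0.4×5.1 + 0.29×7.9 = 5.331
R = 0.887/5.331 = 0.1664 J/s

0.166 J/s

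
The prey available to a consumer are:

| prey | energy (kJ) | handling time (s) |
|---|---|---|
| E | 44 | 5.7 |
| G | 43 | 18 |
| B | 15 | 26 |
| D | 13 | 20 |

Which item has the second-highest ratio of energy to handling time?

G

Profitability E/h (kJ/s): E = 44/5.7 = 7.72, G = 43/18 = 2.39, B = 15/26 = 0.577, D = 13/20 = 0.65.
Ranked: E > G > D > B.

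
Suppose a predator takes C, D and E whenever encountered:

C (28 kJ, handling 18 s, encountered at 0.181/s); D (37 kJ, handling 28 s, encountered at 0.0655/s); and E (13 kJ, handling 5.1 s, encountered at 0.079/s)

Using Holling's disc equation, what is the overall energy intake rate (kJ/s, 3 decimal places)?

1.312 kJ/s

Energy encountered per unit search time: 0.181×28 + 0.0655×37 + 0.079×13 = 8.518 kJ/s.
Handling time per unit search time: 0.181×18 + 0.0655×28 + 0.079×5.1 = 5.495.
Rate = 8.518/(1 + 5.495) = 1.312 kJ/s.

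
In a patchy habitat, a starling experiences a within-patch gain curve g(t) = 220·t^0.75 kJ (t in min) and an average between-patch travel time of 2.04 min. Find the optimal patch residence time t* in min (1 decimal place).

6.1 min

Maximise g(t)/(T+t): set derivative to zero → g'(t)(T+t) = g(t).
g'(t) = 0.75·220·t^-0.25. Setting 0.75·220·t^-0.25 = 220·t^0.75/(2.04+t) gives 0.75(2.04+t) = t, so 0.25·t = 0.75×2.04.
t* = 0.75×2.04/0.25 = 6.12 min.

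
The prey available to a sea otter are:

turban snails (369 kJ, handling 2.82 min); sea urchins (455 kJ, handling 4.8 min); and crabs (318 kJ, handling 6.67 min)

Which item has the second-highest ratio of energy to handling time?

sea urchins

In descending order of E/h:
turban snails: 369/2.82 = 131 kJ/min
sea urchins: 455/4.8 = 94.8 kJ/min
crabs: 318/6.67 = 47.7 kJ/min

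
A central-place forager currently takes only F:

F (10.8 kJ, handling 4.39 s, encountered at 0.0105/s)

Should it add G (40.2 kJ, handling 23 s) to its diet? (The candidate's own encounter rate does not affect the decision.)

Current rate: (0.0105×10.8)/(1 + 0.0105×4.39) = 0.1084 kJ/s.
G: E/h = 40.2/23 = 1.748 kJ/s.
1.748 > 0.1084, so adding G raises the average — include it.

Yes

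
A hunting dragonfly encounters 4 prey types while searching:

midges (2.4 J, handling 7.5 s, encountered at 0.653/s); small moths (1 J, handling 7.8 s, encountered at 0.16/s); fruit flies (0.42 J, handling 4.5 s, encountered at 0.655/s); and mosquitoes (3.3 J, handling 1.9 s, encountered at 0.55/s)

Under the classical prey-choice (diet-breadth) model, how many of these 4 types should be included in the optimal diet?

1

Rank by E/h (J/s): mosquitoes 1.74, midges 0.32, small moths 0.128, fruit flies 0.0933. Include each in turn until the next type's E/h falls below the running intake rate.
Rate on top 1: 0.8875. midges: 0.32 < 0.8875 → exclude; stop.
Optimal diet: mosquitoes — 1 of 4 types.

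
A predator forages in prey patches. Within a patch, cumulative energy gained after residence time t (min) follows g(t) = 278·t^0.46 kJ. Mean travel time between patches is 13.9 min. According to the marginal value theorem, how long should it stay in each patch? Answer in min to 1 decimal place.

11.8 min

Optimal t* satisfies g'(t*) = g(t*)/(T + t*).
g'(t) = 0.46·278·t^-0.54. Setting 0.46·278·t^-0.54 = 278·t^0.46/(13.9+t) gives 0.46(13.9+t) = t, so 0.54·t = 0.46×13.9.
t* = 0.46×13.9/0.54 = 11.84 min.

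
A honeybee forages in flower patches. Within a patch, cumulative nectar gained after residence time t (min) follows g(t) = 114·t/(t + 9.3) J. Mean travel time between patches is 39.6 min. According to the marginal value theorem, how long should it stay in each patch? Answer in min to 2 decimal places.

19.19 min

Maximise g(t)/(T+t): set derivative to zero → g'(t)(T+t) = g(t).
g'(t) = 114·9.3/(t + 9.3)². Setting 114·9.3/(t+9.3)² = 114t/[(t+9.3)(39.6+t)] gives 9.3(39.6+t) = t(t+9.3), so t² = 9.3×39.6 = 368.3.
t* = √368.3 = 19.19 min.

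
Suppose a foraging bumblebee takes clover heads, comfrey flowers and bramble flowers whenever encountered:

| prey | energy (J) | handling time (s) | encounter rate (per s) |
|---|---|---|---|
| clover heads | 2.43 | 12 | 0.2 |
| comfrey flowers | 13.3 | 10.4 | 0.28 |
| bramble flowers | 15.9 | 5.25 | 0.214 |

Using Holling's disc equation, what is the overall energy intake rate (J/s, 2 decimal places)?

1.02 J/s

R = (0.2×2.43 + 0.28×13.3 + 0.214×15.9) / (1 + 0.2×12 + 0.28×10.4 + 0.214×5.25) = 7.613/7.436 = 1.024 J/s.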